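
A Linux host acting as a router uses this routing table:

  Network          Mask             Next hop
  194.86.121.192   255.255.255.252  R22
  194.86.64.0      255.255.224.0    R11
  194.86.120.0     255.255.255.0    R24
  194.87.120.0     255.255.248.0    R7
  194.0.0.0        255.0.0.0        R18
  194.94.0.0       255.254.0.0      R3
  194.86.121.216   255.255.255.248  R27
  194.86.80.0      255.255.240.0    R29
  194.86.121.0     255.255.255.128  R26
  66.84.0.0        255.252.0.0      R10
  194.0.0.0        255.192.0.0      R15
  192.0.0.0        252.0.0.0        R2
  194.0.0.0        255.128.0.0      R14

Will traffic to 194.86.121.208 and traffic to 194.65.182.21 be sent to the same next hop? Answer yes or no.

194.86.121.208: longest match 194.0.0.0/9 -> R14
194.65.182.21: longest match 194.0.0.0/9 -> R14

yes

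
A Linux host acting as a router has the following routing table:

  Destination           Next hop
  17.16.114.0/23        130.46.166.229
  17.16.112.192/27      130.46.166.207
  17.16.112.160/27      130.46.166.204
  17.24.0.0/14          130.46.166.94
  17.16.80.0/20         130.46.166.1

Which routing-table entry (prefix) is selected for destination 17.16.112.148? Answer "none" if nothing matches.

none

17.16.112.148 is outside every listed prefix and there is no default route.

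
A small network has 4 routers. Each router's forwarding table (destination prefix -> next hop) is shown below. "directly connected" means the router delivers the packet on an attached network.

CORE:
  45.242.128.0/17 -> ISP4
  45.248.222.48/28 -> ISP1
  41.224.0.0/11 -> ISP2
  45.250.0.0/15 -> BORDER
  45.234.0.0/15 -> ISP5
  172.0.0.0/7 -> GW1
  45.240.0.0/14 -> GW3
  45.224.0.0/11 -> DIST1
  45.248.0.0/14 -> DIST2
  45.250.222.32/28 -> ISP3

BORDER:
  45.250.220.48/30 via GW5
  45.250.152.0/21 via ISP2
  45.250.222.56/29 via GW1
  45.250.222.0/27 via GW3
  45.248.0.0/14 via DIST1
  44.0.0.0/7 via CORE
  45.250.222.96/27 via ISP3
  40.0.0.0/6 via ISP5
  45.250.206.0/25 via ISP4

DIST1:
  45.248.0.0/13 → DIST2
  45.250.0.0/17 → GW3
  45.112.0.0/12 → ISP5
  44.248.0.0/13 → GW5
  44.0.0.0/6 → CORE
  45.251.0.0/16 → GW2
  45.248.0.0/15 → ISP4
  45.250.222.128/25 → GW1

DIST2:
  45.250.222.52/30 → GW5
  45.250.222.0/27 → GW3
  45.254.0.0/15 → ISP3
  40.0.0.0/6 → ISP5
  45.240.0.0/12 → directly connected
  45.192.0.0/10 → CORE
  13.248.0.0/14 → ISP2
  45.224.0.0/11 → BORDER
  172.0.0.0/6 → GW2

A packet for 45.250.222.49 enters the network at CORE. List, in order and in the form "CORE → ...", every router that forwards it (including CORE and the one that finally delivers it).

At CORE: longest match for 45.250.222.49 is 45.250.0.0/15 -> BORDER
At BORDER: longest match for 45.250.222.49 is 45.248.0.0/14 -> DIST1
At DIST1: longest match for 45.250.222.49 is 45.248.0.0/13 -> DIST2
At DIST2: longest match for 45.250.222.49 is 45.240.0.0/12 -> directly connected

CORE → BORDER → DIST1 → DIST2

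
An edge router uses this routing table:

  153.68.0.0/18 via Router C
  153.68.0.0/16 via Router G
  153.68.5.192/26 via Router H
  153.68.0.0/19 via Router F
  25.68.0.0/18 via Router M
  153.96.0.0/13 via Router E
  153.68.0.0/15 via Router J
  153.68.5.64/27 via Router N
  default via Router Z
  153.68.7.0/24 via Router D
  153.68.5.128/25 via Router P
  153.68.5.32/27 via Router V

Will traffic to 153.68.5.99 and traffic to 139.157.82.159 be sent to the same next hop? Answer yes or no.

153.68.5.99: longest match 153.68.0.0/19 -> Router F
139.157.82.159: longest match 0.0.0.0/0 -> Router Z

no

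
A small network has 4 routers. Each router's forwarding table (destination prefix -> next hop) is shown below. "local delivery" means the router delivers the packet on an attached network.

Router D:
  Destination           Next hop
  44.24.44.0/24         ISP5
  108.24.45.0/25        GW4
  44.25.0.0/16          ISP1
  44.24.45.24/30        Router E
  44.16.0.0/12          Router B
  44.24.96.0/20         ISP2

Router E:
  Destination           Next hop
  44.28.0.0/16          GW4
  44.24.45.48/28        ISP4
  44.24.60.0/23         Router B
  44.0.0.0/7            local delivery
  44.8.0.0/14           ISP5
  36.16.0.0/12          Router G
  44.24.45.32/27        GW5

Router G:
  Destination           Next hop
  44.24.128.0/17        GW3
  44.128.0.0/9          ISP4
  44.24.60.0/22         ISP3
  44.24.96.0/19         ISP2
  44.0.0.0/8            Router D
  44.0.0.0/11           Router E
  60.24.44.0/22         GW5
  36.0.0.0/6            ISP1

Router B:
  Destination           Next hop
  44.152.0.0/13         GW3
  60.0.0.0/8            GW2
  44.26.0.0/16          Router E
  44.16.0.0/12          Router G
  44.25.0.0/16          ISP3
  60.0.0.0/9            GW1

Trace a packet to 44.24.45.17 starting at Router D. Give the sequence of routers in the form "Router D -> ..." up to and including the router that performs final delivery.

At Router D: longest match for 44.24.45.17 is 44.16.0.0/12 -> Router B
At Router B: longest match for 44.24.45.17 is 44.16.0.0/12 -> Router G
At Router G: longest match for 44.24.45.17 is 44.0.0.0/11 -> Router E
At Router E: longest match for 44.24.45.17 is 44.0.0.0/7 -> local delivery

Router D -> Router B -> Router G -> Router E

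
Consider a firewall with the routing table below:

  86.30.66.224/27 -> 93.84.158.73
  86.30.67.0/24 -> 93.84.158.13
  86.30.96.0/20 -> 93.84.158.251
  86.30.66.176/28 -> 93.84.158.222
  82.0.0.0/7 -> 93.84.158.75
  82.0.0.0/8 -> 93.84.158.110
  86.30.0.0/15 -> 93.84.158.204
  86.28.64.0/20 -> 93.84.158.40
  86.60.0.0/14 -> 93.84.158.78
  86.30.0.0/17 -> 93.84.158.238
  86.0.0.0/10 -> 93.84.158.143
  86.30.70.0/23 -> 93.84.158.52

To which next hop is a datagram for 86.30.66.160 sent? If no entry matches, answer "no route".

Routes whose prefix contains 86.30.66.160:
  86.0.0.0/10 (86.0.0.0 - 86.63.255.255) -> 93.84.158.143
  86.30.0.0/15 (86.30.0.0 - 86.31.255.255) -> 93.84.158.204
  86.30.0.0/17 (86.30.0.0 - 86.30.127.255) -> 93.84.158.238
More-specific entries that do NOT match:
  86.30.66.176/28 (86.30.66.176 - 86.30.66.191) does not contain 86.30.66.160
  86.30.66.224/27 (86.30.66.224 - 86.30.66.255) does not contain 86.30.66.160
  86.30.67.0/24 (86.30.67.0 - 86.30.67.255) does not contain 86.30.66.160
  86.30.70.0/23 (86.30.70.0 - 86.30.71.255) does not contain 86.30.66.160
  86.30.96.0/20 (86.30.96.0 - 86.30.111.255) does not contain 86.30.66.160
  86.28.64.0/20 (86.28.64.0 - 86.28.79.255) does not contain 86.30.66.160
Longest matching prefix is /17 -> next hop 93.84.158.238.

93.84.158.238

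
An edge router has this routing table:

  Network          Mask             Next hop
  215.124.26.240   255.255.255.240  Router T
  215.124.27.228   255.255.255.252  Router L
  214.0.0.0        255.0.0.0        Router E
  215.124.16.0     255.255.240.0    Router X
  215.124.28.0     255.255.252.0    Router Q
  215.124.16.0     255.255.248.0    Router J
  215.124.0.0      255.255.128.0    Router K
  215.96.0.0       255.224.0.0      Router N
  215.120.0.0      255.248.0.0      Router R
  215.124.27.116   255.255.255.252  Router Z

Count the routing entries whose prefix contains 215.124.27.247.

Prefixes containing 215.124.27.247:
  215.96.0.0/11 (215.96.0.0 - 215.127.255.255)
  215.120.0.0/13 (215.120.0.0 - 215.127.255.255)
  215.124.0.0/17 (215.124.0.0 - 215.124.127.255)
  215.124.16.0/20 (215.124.16.0 - 215.124.31.255)
Total matching entries: 4.

4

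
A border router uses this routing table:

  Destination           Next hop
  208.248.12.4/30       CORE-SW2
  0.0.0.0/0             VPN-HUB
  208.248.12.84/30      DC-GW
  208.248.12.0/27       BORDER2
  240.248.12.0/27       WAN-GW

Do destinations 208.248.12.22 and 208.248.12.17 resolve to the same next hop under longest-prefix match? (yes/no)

yes

208.248.12.22: longest match 208.248.12.0/27 -> BORDER2
208.248.12.17: longest match 208.248.12.0/27 -> BORDER2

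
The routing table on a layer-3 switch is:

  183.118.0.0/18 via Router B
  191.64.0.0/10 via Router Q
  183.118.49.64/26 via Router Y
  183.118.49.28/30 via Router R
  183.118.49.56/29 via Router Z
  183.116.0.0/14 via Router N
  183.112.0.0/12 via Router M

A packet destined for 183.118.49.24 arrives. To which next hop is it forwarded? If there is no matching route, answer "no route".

Routes whose prefix contains 183.118.49.24:
  183.112.0.0/12 (183.112.0.0 - 183.127.255.255) -> Router M
  183.116.0.0/14 (183.116.0.0 - 183.119.255.255) -> Router N
  183.118.0.0/18 (183.118.0.0 - 183.118.63.255) -> Router B
More-specific entries that do NOT match:
  183.118.49.28/30 (183.118.49.28 - 183.118.49.31) does not contain 183.118.49.24
  183.118.49.56/29 (183.118.49.56 - 183.118.49.63) does not contain 183.118.49.24
  183.118.49.64/26 (183.118.49.64 - 183.118.49.127) does not contain 183.118.49.24
Longest matching prefix is /18 -> next hop Router B.

Router B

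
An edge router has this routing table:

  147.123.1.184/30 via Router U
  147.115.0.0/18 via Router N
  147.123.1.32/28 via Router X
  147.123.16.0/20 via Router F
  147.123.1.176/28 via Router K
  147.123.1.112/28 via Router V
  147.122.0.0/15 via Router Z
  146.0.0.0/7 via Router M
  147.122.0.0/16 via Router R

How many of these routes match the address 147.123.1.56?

Prefixes containing 147.123.1.56:
  146.0.0.0/7 (146.0.0.0 - 147.255.255.255)
  147.122.0.0/15 (147.122.0.0 - 147.123.255.255)
Total matching entries: 2.

2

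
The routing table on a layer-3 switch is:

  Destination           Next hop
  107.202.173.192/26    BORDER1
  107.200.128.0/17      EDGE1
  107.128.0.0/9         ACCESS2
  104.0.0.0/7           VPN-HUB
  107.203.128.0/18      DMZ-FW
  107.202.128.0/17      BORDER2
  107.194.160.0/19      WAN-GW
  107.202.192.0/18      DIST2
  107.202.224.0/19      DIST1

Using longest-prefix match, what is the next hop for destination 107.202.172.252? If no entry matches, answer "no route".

Routes whose prefix contains 107.202.172.252:
  107.128.0.0/9 (107.128.0.0 - 107.255.255.255) -> ACCESS2
  107.202.128.0/17 (107.202.128.0 - 107.202.255.255) -> BORDER2
More-specific entries that do NOT match:
  107.202.173.192/26 (107.202.173.192 - 107.202.173.255) does not contain 107.202.172.252
  107.194.160.0/19 (107.194.160.0 - 107.194.191.255) does not contain 107.202.172.252
  107.202.224.0/19 (107.202.224.0 - 107.202.255.255) does not contain 107.202.172.252
  107.203.128.0/18 (107.203.128.0 - 107.203.191.255) does not contain 107.202.172.252
  107.202.192.0/18 (107.202.192.0 - 107.202.255.255) does not contain 107.202.172.252
Longest matching prefix is /17 -> next hop BORDER2.

BORDER2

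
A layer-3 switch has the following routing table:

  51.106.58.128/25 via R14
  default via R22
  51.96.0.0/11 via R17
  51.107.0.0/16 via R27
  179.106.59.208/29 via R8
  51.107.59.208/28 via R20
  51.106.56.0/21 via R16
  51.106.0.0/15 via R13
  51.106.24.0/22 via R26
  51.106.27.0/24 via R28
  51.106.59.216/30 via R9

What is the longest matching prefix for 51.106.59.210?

51.106.56.0/21

Entries matching 51.106.59.210:
  0.0.0.0/0 (default, matches everything)
  51.96.0.0/11 (51.96.0.0 - 51.127.255.255)
  51.106.0.0/15 (51.106.0.0 - 51.107.255.255)
  51.106.56.0/21 (51.106.56.0 - 51.106.63.255)
Most specific is 51.106.56.0/21.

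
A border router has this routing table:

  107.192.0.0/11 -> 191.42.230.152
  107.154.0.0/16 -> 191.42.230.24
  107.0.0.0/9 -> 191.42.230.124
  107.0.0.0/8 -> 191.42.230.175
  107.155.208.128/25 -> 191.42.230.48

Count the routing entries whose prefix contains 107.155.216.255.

Prefixes containing 107.155.216.255:
  107.0.0.0/8 (107.0.0.0 - 107.255.255.255)
Total matching entries: 1.

1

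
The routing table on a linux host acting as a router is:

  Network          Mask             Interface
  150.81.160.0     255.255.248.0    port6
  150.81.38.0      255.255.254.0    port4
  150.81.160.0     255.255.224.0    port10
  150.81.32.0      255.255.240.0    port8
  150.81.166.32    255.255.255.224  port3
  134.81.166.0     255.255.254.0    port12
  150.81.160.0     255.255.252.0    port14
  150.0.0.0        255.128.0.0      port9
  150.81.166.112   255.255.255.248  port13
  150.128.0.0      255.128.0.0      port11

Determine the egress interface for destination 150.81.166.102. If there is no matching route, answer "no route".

Routes whose prefix contains 150.81.166.102:
  150.0.0.0/9 (150.0.0.0 - 150.127.255.255) -> port9
  150.81.160.0/19 (150.81.160.0 - 150.81.191.255) -> port10
  150.81.160.0/21 (150.81.160.0 - 150.81.167.255) -> port6
More-specific entries that do NOT match:
  150.81.166.112/29 (150.81.166.112 - 150.81.166.119) does not contain 150.81.166.102
  150.81.166.32/27 (150.81.166.32 - 150.81.166.63) does not contain 150.81.166.102
  150.81.38.0/23 (150.81.38.0 - 150.81.39.255) does not contain 150.81.166.102
  134.81.166.0/23 (134.81.166.0 - 134.81.167.255) does not contain 150.81.166.102
  150.81.160.0/22 (150.81.160.0 - 150.81.163.255) does not contain 150.81.166.102
Longest matching prefix is /21 -> interface port6.

port6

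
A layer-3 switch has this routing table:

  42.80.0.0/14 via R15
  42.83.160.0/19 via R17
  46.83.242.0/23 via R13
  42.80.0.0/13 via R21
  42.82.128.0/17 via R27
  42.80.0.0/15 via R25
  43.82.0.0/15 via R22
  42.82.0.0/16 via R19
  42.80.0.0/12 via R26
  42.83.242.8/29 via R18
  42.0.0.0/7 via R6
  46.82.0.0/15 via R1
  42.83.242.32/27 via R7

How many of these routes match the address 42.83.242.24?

Prefixes containing 42.83.242.24:
  42.0.0.0/7 (42.0.0.0 - 43.255.255.255)
  42.80.0.0/12 (42.80.0.0 - 42.95.255.255)
  42.80.0.0/13 (42.80.0.0 - 42.87.255.255)
  42.80.0.0/14 (42.80.0.0 - 42.83.255.255)
Total matching entries: 4.

4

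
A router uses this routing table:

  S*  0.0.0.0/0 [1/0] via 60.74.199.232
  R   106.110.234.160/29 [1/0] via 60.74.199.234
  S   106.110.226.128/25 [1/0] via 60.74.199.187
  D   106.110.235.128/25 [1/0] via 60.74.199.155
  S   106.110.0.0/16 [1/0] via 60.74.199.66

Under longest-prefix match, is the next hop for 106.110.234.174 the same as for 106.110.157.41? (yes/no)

106.110.234.174: longest match 106.110.0.0/16 -> 60.74.199.66
106.110.157.41: longest match 106.110.0.0/16 -> 60.74.199.66

yes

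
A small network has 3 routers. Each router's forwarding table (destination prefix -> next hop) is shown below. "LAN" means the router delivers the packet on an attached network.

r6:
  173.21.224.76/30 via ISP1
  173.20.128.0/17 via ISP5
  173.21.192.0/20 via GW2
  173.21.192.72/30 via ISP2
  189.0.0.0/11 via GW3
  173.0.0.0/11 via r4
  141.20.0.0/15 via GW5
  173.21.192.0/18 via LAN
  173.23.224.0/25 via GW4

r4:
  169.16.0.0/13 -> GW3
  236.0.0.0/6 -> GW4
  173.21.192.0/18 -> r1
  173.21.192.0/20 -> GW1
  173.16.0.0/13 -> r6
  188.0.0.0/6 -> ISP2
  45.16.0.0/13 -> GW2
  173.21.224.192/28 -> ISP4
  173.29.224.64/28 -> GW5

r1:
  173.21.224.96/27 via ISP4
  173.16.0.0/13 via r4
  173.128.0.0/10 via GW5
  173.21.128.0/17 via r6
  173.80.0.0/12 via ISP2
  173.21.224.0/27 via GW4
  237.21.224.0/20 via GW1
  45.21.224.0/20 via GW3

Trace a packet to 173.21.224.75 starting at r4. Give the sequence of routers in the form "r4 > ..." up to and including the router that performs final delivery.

At r4: longest match for 173.21.224.75 is 173.21.192.0/18 -> r1
At r1: longest match for 173.21.224.75 is 173.21.128.0/17 -> r6
At r6: longest match for 173.21.224.75 is 173.21.192.0/18 -> LAN

r4 > r1 > r6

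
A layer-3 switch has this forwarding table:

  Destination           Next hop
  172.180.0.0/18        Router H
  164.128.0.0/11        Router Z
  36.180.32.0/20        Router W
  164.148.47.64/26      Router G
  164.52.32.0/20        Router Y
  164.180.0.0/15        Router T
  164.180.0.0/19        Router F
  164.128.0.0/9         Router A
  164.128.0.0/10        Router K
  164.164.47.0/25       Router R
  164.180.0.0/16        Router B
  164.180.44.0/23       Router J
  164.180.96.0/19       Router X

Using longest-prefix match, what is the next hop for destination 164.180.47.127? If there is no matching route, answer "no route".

Router B

Routes whose prefix contains 164.180.47.127:
  164.128.0.0/9 (164.128.0.0 - 164.255.255.255) -> Router A
  164.128.0.0/10 (164.128.0.0 - 164.191.255.255) -> Router K
  164.180.0.0/15 (164.180.0.0 - 164.181.255.255) -> Router T
  164.180.0.0/16 (164.180.0.0 - 164.180.255.255) -> Router B
More-specific entries that do NOT match:
  164.148.47.64/26 (164.148.47.64 - 164.148.47.127) does not contain 164.180.47.127
  164.164.47.0/25 (164.164.47.0 - 164.164.47.127) does not contain 164.180.47.127
  164.180.44.0/23 (164.180.44.0 - 164.180.45.255) does not contain 164.180.47.127
  36.180.32.0/20 (36.180.32.0 - 36.180.47.255) does not contain 164.180.47.127
  164.52.32.0/20 (164.52.32.0 - 164.52.47.255) does not contain 164.180.47.127
  164.180.0.0/19 (164.180.0.0 - 164.180.31.255) does not contain 164.180.47.127
  164.180.96.0/19 (164.180.96.0 - 164.180.127.255) does not contain 164.180.47.127
  172.180.0.0/18 (172.180.0.0 - 172.180.63.255) does not contain 164.180.47.127
Longest matching prefix is /16 -> next hop Router B.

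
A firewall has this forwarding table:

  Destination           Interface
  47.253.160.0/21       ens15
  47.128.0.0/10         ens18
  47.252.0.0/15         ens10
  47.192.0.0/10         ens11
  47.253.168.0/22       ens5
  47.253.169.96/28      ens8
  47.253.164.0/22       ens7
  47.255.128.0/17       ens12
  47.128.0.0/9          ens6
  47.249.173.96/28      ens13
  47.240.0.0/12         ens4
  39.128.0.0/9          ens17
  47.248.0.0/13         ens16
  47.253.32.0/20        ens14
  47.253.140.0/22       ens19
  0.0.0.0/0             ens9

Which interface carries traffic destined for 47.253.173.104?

ens10

Routes whose prefix contains 47.253.173.104:
  0.0.0.0/0 (default, matches everything) -> ens9
  47.128.0.0/9 (47.128.0.0 - 47.255.255.255) -> ens6
  47.192.0.0/10 (47.192.0.0 - 47.255.255.255) -> ens11
  47.240.0.0/12 (47.240.0.0 - 47.255.255.255) -> ens4
  47.248.0.0/13 (47.248.0.0 - 47.255.255.255) -> ens16
  47.252.0.0/15 (47.252.0.0 - 47.253.255.255) -> ens10
More-specific entries that do NOT match:
  47.253.169.96/28 (47.253.169.96 - 47.253.169.111) does not contain 47.253.173.104
  47.249.173.96/28 (47.249.173.96 - 47.249.173.111) does not contain 47.253.173.104
  47.253.168.0/22 (47.253.168.0 - 47.253.171.255) does not contain 47.253.173.104
  47.253.164.0/22 (47.253.164.0 - 47.253.167.255) does not contain 47.253.173.104
  47.253.140.0/22 (47.253.140.0 - 47.253.143.255) does not contain 47.253.173.104
  47.253.160.0/21 (47.253.160.0 - 47.253.167.255) does not contain 47.253.173.104
  47.253.32.0/20 (47.253.32.0 - 47.253.47.255) does not contain 47.253.173.104
  47.255.128.0/17 (47.255.128.0 - 47.255.255.255) does not contain 47.253.173.104
Longest matching prefix is /15 -> interface ens10.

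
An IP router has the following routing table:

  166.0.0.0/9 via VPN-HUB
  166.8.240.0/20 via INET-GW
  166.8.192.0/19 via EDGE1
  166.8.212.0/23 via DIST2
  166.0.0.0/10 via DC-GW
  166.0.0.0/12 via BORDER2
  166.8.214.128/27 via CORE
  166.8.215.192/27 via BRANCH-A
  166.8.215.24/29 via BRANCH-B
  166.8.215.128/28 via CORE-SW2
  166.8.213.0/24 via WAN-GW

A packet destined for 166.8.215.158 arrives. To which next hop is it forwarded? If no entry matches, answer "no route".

Routes whose prefix contains 166.8.215.158:
  166.0.0.0/9 (166.0.0.0 - 166.127.255.255) -> VPN-HUB
  166.0.0.0/10 (166.0.0.0 - 166.63.255.255) -> DC-GW
  166.0.0.0/12 (166.0.0.0 - 166.15.255.255) -> BORDER2
  166.8.192.0/19 (166.8.192.0 - 166.8.223.255) -> EDGE1
More-specific entries that do NOT match:
  166.8.215.24/29 (166.8.215.24 - 166.8.215.31) does not contain 166.8.215.158
  166.8.215.128/28 (166.8.215.128 - 166.8.215.143) does not contain 166.8.215.158
  166.8.214.128/27 (166.8.214.128 - 166.8.214.159) does not contain 166.8.215.158
  166.8.215.192/27 (166.8.215.192 - 166.8.215.223) does not contain 166.8.215.158
  166.8.213.0/24 (166.8.213.0 - 166.8.213.255) does not contain 166.8.215.158
  166.8.212.0/23 (166.8.212.0 - 166.8.213.255) does not contain 166.8.215.158
  166.8.240.0/20 (166.8.240.0 - 166.8.255.255) does not contain 166.8.215.158
Longest matching prefix is /19 -> next hop EDGE1.

EDGE1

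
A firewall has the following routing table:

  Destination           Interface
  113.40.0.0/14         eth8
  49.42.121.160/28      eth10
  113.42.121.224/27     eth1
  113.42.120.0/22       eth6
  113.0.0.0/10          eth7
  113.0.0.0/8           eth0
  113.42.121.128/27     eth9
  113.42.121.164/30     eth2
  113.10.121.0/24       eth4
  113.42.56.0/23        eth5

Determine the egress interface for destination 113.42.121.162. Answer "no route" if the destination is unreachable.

Routes whose prefix contains 113.42.121.162:
  113.0.0.0/8 (113.0.0.0 - 113.255.255.255) -> eth0
  113.0.0.0/10 (113.0.0.0 - 113.63.255.255) -> eth7
  113.40.0.0/14 (113.40.0.0 - 113.43.255.255) -> eth8
  113.42.120.0/22 (113.42.120.0 - 113.42.123.255) -> eth6
More-specific entries that do NOT match:
  113.42.121.164/30 (113.42.121.164 - 113.42.121.167) does not contain 113.42.121.162
  49.42.121.160/28 (49.42.121.160 - 49.42.121.175) does not contain 113.42.121.162
  113.42.121.224/27 (113.42.121.224 - 113.42.121.255) does not contain 113.42.121.162
  113.42.121.128/27 (113.42.121.128 - 113.42.121.159) does not contain 113.42.121.162
  113.10.121.0/24 (113.10.121.0 - 113.10.121.255) does not contain 113.42.121.162
  113.42.56.0/23 (113.42.56.0 - 113.42.57.255) does not contain 113.42.121.162
Longest matching prefix is /22 -> interface eth6.

eth6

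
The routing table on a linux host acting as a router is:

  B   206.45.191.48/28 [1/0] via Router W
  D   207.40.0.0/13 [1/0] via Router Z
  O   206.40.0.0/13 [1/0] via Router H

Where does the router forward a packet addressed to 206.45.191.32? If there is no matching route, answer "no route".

Router H

Routes whose prefix contains 206.45.191.32:
  206.40.0.0/13 (206.40.0.0 - 206.47.255.255) -> Router H
More-specific entries that do NOT match:
  206.45.191.48/28 (206.45.191.48 - 206.45.191.63) does not contain 206.45.191.32
Longest matching prefix is /13 -> next hop Router H.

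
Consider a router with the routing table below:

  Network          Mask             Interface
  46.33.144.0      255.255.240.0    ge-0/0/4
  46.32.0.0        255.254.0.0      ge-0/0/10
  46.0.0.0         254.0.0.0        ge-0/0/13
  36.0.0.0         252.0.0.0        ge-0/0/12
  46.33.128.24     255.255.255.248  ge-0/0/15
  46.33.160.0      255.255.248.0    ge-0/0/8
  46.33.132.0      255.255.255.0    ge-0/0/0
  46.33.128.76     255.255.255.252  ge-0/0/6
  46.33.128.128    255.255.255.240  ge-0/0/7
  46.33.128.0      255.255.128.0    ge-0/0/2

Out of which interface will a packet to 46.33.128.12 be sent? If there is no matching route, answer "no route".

Routes whose prefix contains 46.33.128.12:
  46.0.0.0/7 (46.0.0.0 - 47.255.255.255) -> ge-0/0/13
  46.32.0.0/15 (46.32.0.0 - 46.33.255.255) -> ge-0/0/10
  46.33.128.0/17 (46.33.128.0 - 46.33.255.255) -> ge-0/0/2
More-specific entries that do NOT match:
  46.33.128.76/30 (46.33.128.76 - 46.33.128.79) does not contain 46.33.128.12
  46.33.128.24/29 (46.33.128.24 - 46.33.128.31) does not contain 46.33.128.12
  46.33.128.128/28 (46.33.128.128 - 46.33.128.143) does not contain 46.33.128.12
  46.33.132.0/24 (46.33.132.0 - 46.33.132.255) does not contain 46.33.128.12
  46.33.160.0/21 (46.33.160.0 - 46.33.167.255) does not contain 46.33.128.12
  46.33.144.0/20 (46.33.144.0 - 46.33.159.255) does not contain 46.33.128.12
Longest matching prefix is /17 -> interface ge-0/0/2.

ge-0/0/2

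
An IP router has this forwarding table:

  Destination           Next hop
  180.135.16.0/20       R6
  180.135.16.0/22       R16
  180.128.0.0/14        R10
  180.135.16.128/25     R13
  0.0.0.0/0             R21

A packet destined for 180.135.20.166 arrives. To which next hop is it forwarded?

R6

Routes whose prefix contains 180.135.20.166:
  0.0.0.0/0 (default, matches everything) -> R21
  180.135.16.0/20 (180.135.16.0 - 180.135.31.255) -> R6
More-specific entries that do NOT match:
  180.135.16.128/25 (180.135.16.128 - 180.135.16.255) does not contain 180.135.20.166
  180.135.16.0/22 (180.135.16.0 - 180.135.19.255) does not contain 180.135.20.166
Longest matching prefix is /20 -> next hop R6.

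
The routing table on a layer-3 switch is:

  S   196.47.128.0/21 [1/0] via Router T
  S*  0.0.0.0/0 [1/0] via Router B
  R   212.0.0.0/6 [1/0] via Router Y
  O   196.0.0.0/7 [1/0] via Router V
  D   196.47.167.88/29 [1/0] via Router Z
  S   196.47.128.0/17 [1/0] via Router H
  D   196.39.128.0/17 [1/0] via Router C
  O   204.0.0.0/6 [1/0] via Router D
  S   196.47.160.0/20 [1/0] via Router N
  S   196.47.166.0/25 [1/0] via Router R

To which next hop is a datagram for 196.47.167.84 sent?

Routes whose prefix contains 196.47.167.84:
  0.0.0.0/0 (default, matches everything) -> Router B
  196.0.0.0/7 (196.0.0.0 - 197.255.255.255) -> Router V
  196.47.128.0/17 (196.47.128.0 - 196.47.255.255) -> Router H
  196.47.160.0/20 (196.47.160.0 - 196.47.175.255) -> Router N
More-specific entries that do NOT match:
  196.47.167.88/29 (196.47.167.88 - 196.47.167.95) does not contain 196.47.167.84
  196.47.166.0/25 (196.47.166.0 - 196.47.166.127) does not contain 196.47.167.84
  196.47.128.0/21 (196.47.128.0 - 196.47.135.255) does not contain 196.47.167.84
Longest matching prefix is /20 -> next hop Router N.

Router N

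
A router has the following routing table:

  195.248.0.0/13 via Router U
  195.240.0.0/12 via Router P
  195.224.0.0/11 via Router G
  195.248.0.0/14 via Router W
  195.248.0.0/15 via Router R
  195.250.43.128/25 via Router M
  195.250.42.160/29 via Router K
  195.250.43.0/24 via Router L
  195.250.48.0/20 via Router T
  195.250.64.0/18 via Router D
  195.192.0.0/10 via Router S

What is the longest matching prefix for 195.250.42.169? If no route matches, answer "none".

Entries matching 195.250.42.169:
  195.192.0.0/10 (195.192.0.0 - 195.255.255.255)
  195.224.0.0/11 (195.224.0.0 - 195.255.255.255)
  195.240.0.0/12 (195.240.0.0 - 195.255.255.255)
  195.248.0.0/13 (195.248.0.0 - 195.255.255.255)
  195.248.0.0/14 (195.248.0.0 - 195.251.255.255)
Most specific is 195.248.0.0/14.

195.248.0.0/14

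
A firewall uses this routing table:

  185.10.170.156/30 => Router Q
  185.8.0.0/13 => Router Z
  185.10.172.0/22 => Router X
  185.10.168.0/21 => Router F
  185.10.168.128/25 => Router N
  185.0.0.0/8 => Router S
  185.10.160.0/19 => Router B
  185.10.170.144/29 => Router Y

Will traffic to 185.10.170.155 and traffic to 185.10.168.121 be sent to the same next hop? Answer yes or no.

185.10.170.155: longest match 185.10.168.0/21 -> Router F
185.10.168.121: longest match 185.10.168.0/21 -> Router F

yes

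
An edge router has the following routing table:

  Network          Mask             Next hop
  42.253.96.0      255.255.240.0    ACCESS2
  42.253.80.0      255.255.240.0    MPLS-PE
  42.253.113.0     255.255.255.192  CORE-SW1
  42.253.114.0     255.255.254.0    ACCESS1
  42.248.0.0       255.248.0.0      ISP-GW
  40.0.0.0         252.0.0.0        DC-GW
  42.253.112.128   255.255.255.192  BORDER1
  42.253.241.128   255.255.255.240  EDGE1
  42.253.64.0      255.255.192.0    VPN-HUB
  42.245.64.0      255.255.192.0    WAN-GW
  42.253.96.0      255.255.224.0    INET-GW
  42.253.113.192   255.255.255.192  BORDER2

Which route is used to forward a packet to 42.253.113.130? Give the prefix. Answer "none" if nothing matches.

Entries matching 42.253.113.130:
  40.0.0.0/6 (40.0.0.0 - 43.255.255.255)
  42.248.0.0/13 (42.248.0.0 - 42.255.255.255)
  42.253.64.0/18 (42.253.64.0 - 42.253.127.255)
  42.253.96.0/19 (42.253.96.0 - 42.253.127.255)
Most specific is 42.253.96.0/19.

42.253.96.0/19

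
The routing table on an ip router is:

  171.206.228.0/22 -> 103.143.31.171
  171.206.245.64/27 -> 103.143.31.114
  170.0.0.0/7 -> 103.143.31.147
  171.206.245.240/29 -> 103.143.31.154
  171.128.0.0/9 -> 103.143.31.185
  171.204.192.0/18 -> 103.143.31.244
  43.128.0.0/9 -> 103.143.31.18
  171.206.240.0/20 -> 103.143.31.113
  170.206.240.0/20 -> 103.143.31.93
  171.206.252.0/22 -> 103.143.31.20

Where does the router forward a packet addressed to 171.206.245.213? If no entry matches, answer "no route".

Routes whose prefix contains 171.206.245.213:
  170.0.0.0/7 (170.0.0.0 - 171.255.255.255) -> 103.143.31.147
  171.128.0.0/9 (171.128.0.0 - 171.255.255.255) -> 103.143.31.185
  171.206.240.0/20 (171.206.240.0 - 171.206.255.255) -> 103.143.31.113
More-specific entries that do NOT match:
  171.206.245.240/29 (171.206.245.240 - 171.206.245.247) does not contain 171.206.245.213
  171.206.245.64/27 (171.206.245.64 - 171.206.245.95) does not contain 171.206.245.213
  171.206.228.0/22 (171.206.228.0 - 171.206.231.255) does not contain 171.206.245.213
  171.206.252.0/22 (171.206.252.0 - 171.206.255.255) does not contain 171.206.245.213
Longest matching prefix is /20 -> next hop 103.143.31.113.

103.143.31.113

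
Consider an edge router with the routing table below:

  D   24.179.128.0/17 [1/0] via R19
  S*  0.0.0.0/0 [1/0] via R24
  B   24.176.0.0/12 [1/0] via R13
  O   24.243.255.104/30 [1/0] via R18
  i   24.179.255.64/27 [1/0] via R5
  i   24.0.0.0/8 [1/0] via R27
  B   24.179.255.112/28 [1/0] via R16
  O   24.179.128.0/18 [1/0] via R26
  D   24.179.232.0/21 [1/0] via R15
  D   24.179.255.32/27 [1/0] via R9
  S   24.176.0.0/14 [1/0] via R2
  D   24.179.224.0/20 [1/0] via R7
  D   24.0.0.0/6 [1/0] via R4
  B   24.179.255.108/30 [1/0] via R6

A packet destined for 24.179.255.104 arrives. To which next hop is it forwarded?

Routes whose prefix contains 24.179.255.104:
  0.0.0.0/0 (default, matches everything) -> R24
  24.0.0.0/6 (24.0.0.0 - 27.255.255.255) -> R4
  24.0.0.0/8 (24.0.0.0 - 24.255.255.255) -> R27
  24.176.0.0/12 (24.176.0.0 - 24.191.255.255) -> R13
  24.176.0.0/14 (24.176.0.0 - 24.179.255.255) -> R2
  24.179.128.0/17 (24.179.128.0 - 24.179.255.255) -> R19
More-specific entries that do NOT match:
  24.243.255.104/30 (24.243.255.104 - 24.243.255.107) does not contain 24.179.255.104
  24.179.255.108/30 (24.179.255.108 - 24.179.255.111) does not contain 24.179.255.104
  24.179.255.112/28 (24.179.255.112 - 24.179.255.127) does not contain 24.179.255.104
  24.179.255.64/27 (24.179.255.64 - 24.179.255.95) does not contain 24.179.255.104
  24.179.255.32/27 (24.179.255.32 - 24.179.255.63) does not contain 24.179.255.104
  24.179.232.0/21 (24.179.232.0 - 24.179.239.255) does not contain 24.179.255.104
  24.179.224.0/20 (24.179.224.0 - 24.179.239.255) does not contain 24.179.255.104
  24.179.128.0/18 (24.179.128.0 - 24.179.191.255) does not contain 24.179.255.104
Longest matching prefix is /17 -> next hop R19.

R19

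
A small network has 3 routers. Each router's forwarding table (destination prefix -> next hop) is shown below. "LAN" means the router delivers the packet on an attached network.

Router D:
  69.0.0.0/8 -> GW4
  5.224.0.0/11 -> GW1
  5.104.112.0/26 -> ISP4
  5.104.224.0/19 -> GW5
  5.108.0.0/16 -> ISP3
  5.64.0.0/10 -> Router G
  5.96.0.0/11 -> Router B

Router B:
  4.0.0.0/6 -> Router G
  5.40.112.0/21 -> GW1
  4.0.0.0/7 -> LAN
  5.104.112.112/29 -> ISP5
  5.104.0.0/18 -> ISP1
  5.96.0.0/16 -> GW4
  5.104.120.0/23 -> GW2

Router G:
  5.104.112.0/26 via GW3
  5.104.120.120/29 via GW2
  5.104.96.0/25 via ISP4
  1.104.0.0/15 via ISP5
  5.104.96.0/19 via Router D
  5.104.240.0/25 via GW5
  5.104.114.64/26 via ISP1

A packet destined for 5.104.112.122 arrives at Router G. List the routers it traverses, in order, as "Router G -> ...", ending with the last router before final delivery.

Router G -> Router D -> Router B

At Router G: longest match for 5.104.112.122 is 5.104.96.0/19 -> Router D
At Router D: longest match for 5.104.112.122 is 5.96.0.0/11 -> Router B
At Router B: longest match for 5.104.112.122 is 4.0.0.0/7 -> LAN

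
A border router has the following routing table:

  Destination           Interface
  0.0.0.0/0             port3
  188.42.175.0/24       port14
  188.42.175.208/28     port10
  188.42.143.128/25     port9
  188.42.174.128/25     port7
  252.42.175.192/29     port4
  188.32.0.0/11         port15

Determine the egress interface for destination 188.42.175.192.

port14

Routes whose prefix contains 188.42.175.192:
  0.0.0.0/0 (default, matches everything) -> port3
  188.32.0.0/11 (188.32.0.0 - 188.63.255.255) -> port15
  188.42.175.0/24 (188.42.175.0 - 188.42.175.255) -> port14
More-specific entries that do NOT match:
  252.42.175.192/29 (252.42.175.192 - 252.42.175.199) does not contain 188.42.175.192
  188.42.175.208/28 (188.42.175.208 - 188.42.175.223) does not contain 188.42.175.192
  188.42.143.128/25 (188.42.143.128 - 188.42.143.255) does not contain 188.42.175.192
  188.42.174.128/25 (188.42.174.128 - 188.42.174.255) does not contain 188.42.175.192
Longest matching prefix is /24 -> interface port14.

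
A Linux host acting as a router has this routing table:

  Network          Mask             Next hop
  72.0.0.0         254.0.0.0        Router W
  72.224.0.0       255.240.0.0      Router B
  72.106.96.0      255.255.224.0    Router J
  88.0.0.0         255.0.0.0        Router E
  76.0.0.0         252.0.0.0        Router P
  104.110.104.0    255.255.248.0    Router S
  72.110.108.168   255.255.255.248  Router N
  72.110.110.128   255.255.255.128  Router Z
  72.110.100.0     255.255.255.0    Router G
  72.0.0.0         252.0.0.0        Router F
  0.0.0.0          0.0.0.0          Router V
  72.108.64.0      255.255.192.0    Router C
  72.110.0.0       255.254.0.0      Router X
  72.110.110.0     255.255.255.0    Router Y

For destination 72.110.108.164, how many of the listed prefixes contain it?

Prefixes containing 72.110.108.164:
  0.0.0.0/0 (default, matches everything)
  72.0.0.0/6 (72.0.0.0 - 75.255.255.255)
  72.0.0.0/7 (72.0.0.0 - 73.255.255.255)
  72.110.0.0/15 (72.110.0.0 - 72.111.255.255)
Total matching entries: 4.

4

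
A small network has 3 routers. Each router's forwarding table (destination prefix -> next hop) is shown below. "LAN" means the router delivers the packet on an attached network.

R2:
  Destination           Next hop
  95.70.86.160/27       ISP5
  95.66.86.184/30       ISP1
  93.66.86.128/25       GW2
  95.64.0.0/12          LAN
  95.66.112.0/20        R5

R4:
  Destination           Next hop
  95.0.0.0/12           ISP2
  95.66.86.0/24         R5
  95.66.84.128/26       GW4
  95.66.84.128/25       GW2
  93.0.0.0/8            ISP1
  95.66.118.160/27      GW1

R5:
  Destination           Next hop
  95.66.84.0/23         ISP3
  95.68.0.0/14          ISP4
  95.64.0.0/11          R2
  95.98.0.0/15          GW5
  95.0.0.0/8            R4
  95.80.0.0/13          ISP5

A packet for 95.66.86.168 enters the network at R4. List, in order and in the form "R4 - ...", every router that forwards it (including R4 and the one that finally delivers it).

At R4: longest match for 95.66.86.168 is 95.66.86.0/24 -> R5
At R5: longest match for 95.66.86.168 is 95.64.0.0/11 -> R2
At R2: longest match for 95.66.86.168 is 95.64.0.0/12 -> LAN

R4 - R5 - R2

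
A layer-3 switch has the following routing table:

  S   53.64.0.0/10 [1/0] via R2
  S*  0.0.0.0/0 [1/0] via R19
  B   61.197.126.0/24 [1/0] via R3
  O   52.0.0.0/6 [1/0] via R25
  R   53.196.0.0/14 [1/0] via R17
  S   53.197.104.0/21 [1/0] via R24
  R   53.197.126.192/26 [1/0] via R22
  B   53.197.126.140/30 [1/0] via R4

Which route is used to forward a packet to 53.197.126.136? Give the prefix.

Entries matching 53.197.126.136:
  0.0.0.0/0 (default, matches everything)
  52.0.0.0/6 (52.0.0.0 - 55.255.255.255)
  53.196.0.0/14 (53.196.0.0 - 53.199.255.255)
Most specific is 53.196.0.0/14.

53.196.0.0/14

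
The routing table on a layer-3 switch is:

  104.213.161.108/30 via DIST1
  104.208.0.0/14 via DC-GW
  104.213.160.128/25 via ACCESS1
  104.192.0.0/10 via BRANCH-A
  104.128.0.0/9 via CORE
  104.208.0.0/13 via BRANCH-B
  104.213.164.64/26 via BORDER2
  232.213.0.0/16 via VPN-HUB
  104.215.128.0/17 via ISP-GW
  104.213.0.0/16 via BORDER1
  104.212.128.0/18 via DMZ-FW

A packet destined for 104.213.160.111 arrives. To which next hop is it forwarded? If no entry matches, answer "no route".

Routes whose prefix contains 104.213.160.111:
  104.128.0.0/9 (104.128.0.0 - 104.255.255.255) -> CORE
  104.192.0.0/10 (104.192.0.0 - 104.255.255.255) -> BRANCH-A
  104.208.0.0/13 (104.208.0.0 - 104.215.255.255) -> BRANCH-B
  104.213.0.0/16 (104.213.0.0 - 104.213.255.255) -> BORDER1
More-specific entries that do NOT match:
  104.213.161.108/30 (104.213.161.108 - 104.213.161.111) does not contain 104.213.160.111
  104.213.164.64/26 (104.213.164.64 - 104.213.164.127) does not contain 104.213.160.111
  104.213.160.128/25 (104.213.160.128 - 104.213.160.255) does not contain 104.213.160.111
  104.212.128.0/18 (104.212.128.0 - 104.212.191.255) does not contain 104.213.160.111
  104.215.128.0/17 (104.215.128.0 - 104.215.255.255) does not contain 104.213.160.111
Longest matching prefix is /16 -> next hop BORDER1.

BORDER1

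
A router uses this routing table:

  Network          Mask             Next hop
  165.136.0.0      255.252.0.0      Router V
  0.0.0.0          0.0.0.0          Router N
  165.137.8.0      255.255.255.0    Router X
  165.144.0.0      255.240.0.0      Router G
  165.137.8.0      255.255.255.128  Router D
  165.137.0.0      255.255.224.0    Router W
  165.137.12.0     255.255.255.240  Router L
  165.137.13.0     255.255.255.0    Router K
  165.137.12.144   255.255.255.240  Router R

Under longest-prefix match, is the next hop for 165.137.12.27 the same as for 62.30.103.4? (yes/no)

no

165.137.12.27: longest match 165.137.0.0/19 -> Router W
62.30.103.4: longest match 0.0.0.0/0 -> Router N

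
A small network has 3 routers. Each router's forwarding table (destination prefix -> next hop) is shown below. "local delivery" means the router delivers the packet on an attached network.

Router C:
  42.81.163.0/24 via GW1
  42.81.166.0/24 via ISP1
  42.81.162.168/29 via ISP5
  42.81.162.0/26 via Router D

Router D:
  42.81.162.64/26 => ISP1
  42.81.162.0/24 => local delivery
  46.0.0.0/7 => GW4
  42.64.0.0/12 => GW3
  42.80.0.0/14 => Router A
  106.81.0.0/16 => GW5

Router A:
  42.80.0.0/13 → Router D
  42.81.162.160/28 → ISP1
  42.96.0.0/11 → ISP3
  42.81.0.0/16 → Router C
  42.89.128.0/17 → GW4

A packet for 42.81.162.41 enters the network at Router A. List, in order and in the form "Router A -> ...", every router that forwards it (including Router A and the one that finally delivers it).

Router A -> Router C -> Router D

At Router A: longest match for 42.81.162.41 is 42.81.0.0/16 -> Router C
At Router C: longest match for 42.81.162.41 is 42.81.162.0/26 -> Router D
At Router D: longest match for 42.81.162.41 is 42.81.162.0/24 -> local delivery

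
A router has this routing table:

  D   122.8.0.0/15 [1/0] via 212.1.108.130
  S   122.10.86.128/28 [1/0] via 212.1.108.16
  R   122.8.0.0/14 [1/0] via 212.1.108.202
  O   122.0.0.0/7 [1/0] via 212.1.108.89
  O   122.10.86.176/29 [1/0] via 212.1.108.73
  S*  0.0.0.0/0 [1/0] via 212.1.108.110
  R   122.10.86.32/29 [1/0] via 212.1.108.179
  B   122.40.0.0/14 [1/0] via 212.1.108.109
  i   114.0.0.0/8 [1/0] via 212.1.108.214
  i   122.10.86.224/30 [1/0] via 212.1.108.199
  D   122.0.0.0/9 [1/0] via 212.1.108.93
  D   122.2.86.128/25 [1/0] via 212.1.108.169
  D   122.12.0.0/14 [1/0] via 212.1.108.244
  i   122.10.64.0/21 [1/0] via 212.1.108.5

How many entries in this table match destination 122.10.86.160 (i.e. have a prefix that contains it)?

4

Prefixes containing 122.10.86.160:
  0.0.0.0/0 (default, matches everything)
  122.0.0.0/7 (122.0.0.0 - 123.255.255.255)
  122.0.0.0/9 (122.0.0.0 - 122.127.255.255)
  122.8.0.0/14 (122.8.0.0 - 122.11.255.255)
Total matching entries: 4.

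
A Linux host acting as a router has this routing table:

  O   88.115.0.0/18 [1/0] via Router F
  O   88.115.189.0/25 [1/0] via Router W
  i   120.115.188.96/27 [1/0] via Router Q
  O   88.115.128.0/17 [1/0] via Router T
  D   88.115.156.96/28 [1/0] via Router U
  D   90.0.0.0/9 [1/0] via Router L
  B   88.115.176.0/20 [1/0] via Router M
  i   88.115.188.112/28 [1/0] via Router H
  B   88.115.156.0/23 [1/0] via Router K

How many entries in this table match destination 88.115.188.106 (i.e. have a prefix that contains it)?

Prefixes containing 88.115.188.106:
  88.115.128.0/17 (88.115.128.0 - 88.115.255.255)
  88.115.176.0/20 (88.115.176.0 - 88.115.191.255)
Total matching entries: 2.

2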